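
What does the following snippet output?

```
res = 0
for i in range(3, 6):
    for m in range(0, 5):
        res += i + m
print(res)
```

i=3,m=0: res = 0+3 = 3
i=3,m=1: res = 3+4 = 7
i=3,m=2: res = 7+5 = 12
i=3,m=3: res = 12+6 = 18
i=3,m=4: res = 18+7 = 25
i=4,m=0: res = 25+4 = 29
i=4,m=1: res = 29+5 = 34
i=4,m=2: res = 34+6 = 40
i=4,m=3: res = 40+7 = 47
i=4,m=4: res = 47+8 = 55
i=5,m=0: res = 55+5 = 60
i=5,m=1: res = 60+6 = 66
i=5,m=2: res = 66+7 = 73
i=5,m=3: res = 73+8 = 81
i=5,m=4: res = 81+9 = 90

90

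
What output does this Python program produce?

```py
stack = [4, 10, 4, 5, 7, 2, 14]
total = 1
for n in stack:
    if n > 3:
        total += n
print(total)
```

45

n=4: >3, total = 1+4 = 5
n=10: >3, total = 5+10 = 15
n=4: >3, total = 15+4 = 19
n=5: >3, total = 19+5 = 24
n=7: >3, total = 24+7 = 31
n=2: not >3
n=14: >3, total = 31+14 = 45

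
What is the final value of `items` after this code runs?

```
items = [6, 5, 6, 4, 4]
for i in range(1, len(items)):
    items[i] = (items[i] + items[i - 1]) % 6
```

[6, 5, 5, 3, 1]

i=1: items[1] = (5+6)%6 = 5 → [6, 5, 6, 4, 4]
i=2: items[2] = (6+5)%6 = 5 → [6, 5, 5, 4, 4]
i=3: items[3] = (4+5)%6 = 3 → [6, 5, 5, 3, 4]
i=4: items[4] = (4+3)%6 = 1 → [6, 5, 5, 3, 1]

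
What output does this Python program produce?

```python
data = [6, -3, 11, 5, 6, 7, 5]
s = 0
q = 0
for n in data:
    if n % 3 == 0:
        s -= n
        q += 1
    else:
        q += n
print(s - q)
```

n=6: %3==0, s = 0-6 = -6; q=1
n=-3: %3==0, s = (-6)-(-3) = -3; q=2
n=11: not %3==0; q=13
n=5: not %3==0; q=18
n=6: %3==0, s = (-3)-6 = -9; q=19
n=7: not %3==0; q=26
n=5: not %3==0; q=31
s-q = (-9)-31 = -40

-40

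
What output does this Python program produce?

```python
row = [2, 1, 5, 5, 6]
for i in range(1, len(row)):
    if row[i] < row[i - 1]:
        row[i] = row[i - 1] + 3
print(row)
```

i=1: 1<2, row[1] = 2+3 = 5 → [2, 5, 5, 5, 6]
i=2: 5>=5, unchanged → [2, 5, 5, 5, 6]
i=3: 5>=5, unchanged → [2, 5, 5, 5, 6]
i=4: 6>=5, unchanged → [2, 5, 5, 5, 6]

[2, 5, 5, 5, 6]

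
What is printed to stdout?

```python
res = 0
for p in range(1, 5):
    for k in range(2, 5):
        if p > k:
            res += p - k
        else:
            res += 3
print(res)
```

31

p=1,k=2: not 1>2, res = 0+3 = 3
p=1,k=3: not 1>3, res = 3+3 = 6
p=1,k=4: not 1>4, res = 6+3 = 9
p=2,k=2: not 2>2, res = 9+3 = 12
p=2,k=3: not 2>3, res = 12+3 = 15
p=2,k=4: not 2>4, res = 15+3 = 18
p=3,k=2: 3>2, res = 18+1 = 19
p=3,k=3: not 3>3, res = 19+3 = 22
p=3,k=4: not 3>4, res = 22+3 = 25
p=4,k=2: 4>2, res = 25+2 = 27
p=4,k=3: 4>3, res = 27+1 = 28
p=4,k=4: not 4>4, res = 28+3 = 31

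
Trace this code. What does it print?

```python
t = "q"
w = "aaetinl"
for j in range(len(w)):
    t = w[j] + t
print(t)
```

j=0: prepend 'a' → 'aq'
j=1: prepend 'a' → 'aaq'
j=2: prepend 'e' → 'eaaq'
j=3: prepend 't' → 'teaaq'
j=4: prepend 'i' → 'iteaaq'
j=5: prepend 'n' → 'niteaaq'
j=6: prepend 'l' → 'lniteaaq'

lniteaaq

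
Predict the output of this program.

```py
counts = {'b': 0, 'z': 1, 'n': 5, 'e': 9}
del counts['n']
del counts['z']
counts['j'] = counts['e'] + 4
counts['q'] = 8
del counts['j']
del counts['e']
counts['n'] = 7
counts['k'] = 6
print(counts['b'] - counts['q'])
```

del 'n' → {'b': 0, 'z': 1, 'e': 9}
del 'z' → {'b': 0, 'e': 9}
counts['j'] = counts['e']+4 = 13 → {'b': 0, 'e': 9, 'j': 13}
counts['q'] = 8 → {'b': 0, 'e': 9, 'j': 13, 'q': 8}
del 'j' → {'b': 0, 'e': 9, 'q': 8}
del 'e' → {'b': 0, 'q': 8}
counts['n'] = 7 → {'b': 0, 'q': 8, 'n': 7}
counts['k'] = 6 → {'b': 0, 'q': 8, 'n': 7, 'k': 6}
counts['b']-counts['q'] = 0-8 = -8

-8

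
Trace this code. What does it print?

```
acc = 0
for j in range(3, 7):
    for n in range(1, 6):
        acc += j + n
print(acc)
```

150

j=3,n=1: acc = 0+4 = 4
j=3,n=2: acc = 4+5 = 9
j=3,n=3: acc = 9+6 = 15
j=3,n=4: acc = 15+7 = 22
j=3,n=5: acc = 22+8 = 30
j=4,n=1: acc = 30+5 = 35
j=4,n=2: acc = 35+6 = 41
j=4,n=3: acc = 41+7 = 48
j=4,n=4: acc = 48+8 = 56
j=4,n=5: acc = 56+9 = 65
j=5,n=1: acc = 65+6 = 71
j=5,n=2: acc = 71+7 = 78
j=5,n=3: acc = 78+8 = 86
j=5,n=4: acc = 86+9 = 95
j=5,n=5: acc = 95+10 = 105
j=6,n=1: acc = 105+7 = 112
j=6,n=2: acc = 112+8 = 120
j=6,n=3: acc = 120+9 = 129
j=6,n=4: acc = 129+10 = 139
j=6,n=5: acc = 139+11 = 150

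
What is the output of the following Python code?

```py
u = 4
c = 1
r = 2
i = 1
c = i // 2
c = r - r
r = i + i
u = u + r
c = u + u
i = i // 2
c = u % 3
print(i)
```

0

c = 1//2 = 0
c = 2-2 = 0
r = 1+1 = 2
u = 4+2 = 6
c = 6+6 = 12
i = 1//2 = 0
c = 6%3 = 0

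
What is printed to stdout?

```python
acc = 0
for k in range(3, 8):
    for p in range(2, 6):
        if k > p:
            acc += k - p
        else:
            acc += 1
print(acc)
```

40

k=3,p=2: 3>2, acc = 0+1 = 1
k=3,p=3: not 3>3, acc = 1+1 = 2
k=3,p=4: not 3>4, acc = 2+1 = 3
k=3,p=5: not 3>5, acc = 3+1 = 4
k=4,p=2: 4>2, acc = 4+2 = 6
k=4,p=3: 4>3, acc = 6+1 = 7
k=4,p=4: not 4>4, acc = 7+1 = 8
k=4,p=5: not 4>5, acc = 8+1 = 9
k=5,p=2: 5>2, acc = 9+3 = 12
k=5,p=3: 5>3, acc = 12+2 = 14
k=5,p=4: 5>4, acc = 14+1 = 15
k=5,p=5: not 5>5, acc = 15+1 = 16
k=6,p=2: 6>2, acc = 16+4 = 20
k=6,p=3: 6>3, acc = 20+3 = 23
k=6,p=4: 6>4, acc = 23+2 = 25
k=6,p=5: 6>5, acc = 25+1 = 26
k=7,p=2: 7>2, acc = 26+5 = 31
k=7,p=3: 7>3, acc = 31+4 = 35
k=7,p=4: 7>4, acc = 35+3 = 38
k=7,p=5: 7>5, acc = 38+2 = 40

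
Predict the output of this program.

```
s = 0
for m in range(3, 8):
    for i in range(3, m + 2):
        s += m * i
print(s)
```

540

m=3,i=3: s = 0+9 = 9
m=3,i=4: s = 9+12 = 21
m=4,i=3: s = 21+12 = 33
m=4,i=4: s = 33+16 = 49
m=4,i=5: s = 49+20 = 69
m=5,i=3: s = 69+15 = 84
m=5,i=4: s = 84+20 = 104
m=5,i=5: s = 104+25 = 129
m=5,i=6: s = 129+30 = 159
m=6,i=3: s = 159+18 = 177
m=6,i=4: s = 177+24 = 201
m=6,i=5: s = 201+30 = 231
m=6,i=6: s = 231+36 = 267
m=6,i=7: s = 267+42 = 309
m=7,i=3: s = 309+21 = 330
m=7,i=4: s = 330+28 = 358
m=7,i=5: s = 358+35 = 393
m=7,i=6: s = 393+42 = 435
m=7,i=7: s = 435+49 = 484
m=7,i=8: s = 484+56 = 540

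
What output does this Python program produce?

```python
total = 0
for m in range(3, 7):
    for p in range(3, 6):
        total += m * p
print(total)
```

m=3,p=3: total = 0+9 = 9
m=3,p=4: total = 9+12 = 21
m=3,p=5: total = 21+15 = 36
m=4,p=3: total = 36+12 = 48
m=4,p=4: total = 48+16 = 64
m=4,p=5: total = 64+20 = 84
m=5,p=3: total = 84+15 = 99
m=5,p=4: total = 99+20 = 119
m=5,p=5: total = 119+25 = 144
m=6,p=3: total = 144+18 = 162
m=6,p=4: total = 162+24 = 186
m=6,p=5: total = 186+30 = 216

216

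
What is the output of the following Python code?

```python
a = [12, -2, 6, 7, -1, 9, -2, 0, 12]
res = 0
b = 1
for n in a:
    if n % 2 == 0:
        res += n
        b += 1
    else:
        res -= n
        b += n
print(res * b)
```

n=12: even, res = 0+12 = 12; b=2
n=-2: even, res = 12+(-2) = 10; b=3
n=6: even, res = 10+6 = 16; b=4
n=7: not even, res = 16-7 = 9; b=11
n=-1: not even, res = 9-(-1) = 10; b=10
n=9: not even, res = 10-9 = 1; b=19
n=-2: even, res = 1+(-2) = -1; b=20
n=0: even, res = (-1)+0 = -1; b=21
n=12: even, res = (-1)+12 = 11; b=22
res*b = 11*22 = 242

242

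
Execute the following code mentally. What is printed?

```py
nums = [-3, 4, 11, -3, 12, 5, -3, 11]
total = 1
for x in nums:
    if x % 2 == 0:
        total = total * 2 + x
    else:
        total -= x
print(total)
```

7

x=-3: not even, total = 1-(-3) = 4
x=4: even, total = 4*2+4 = 12
x=11: not even, total = 12-11 = 1
x=-3: not even, total = 1-(-3) = 4
x=12: even, total = 4*2+12 = 20
x=5: not even, total = 20-5 = 15
x=-3: not even, total = 15-(-3) = 18
x=11: not even, total = 18-11 = 7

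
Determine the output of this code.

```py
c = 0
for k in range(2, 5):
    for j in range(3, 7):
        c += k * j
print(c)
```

k=2,j=3: c = 0+6 = 6
k=2,j=4: c = 6+8 = 14
k=2,j=5: c = 14+10 = 24
k=2,j=6: c = 24+12 = 36
k=3,j=3: c = 36+9 = 45
k=3,j=4: c = 45+12 = 57
k=3,j=5: c = 57+15 = 72
k=3,j=6: c = 72+18 = 90
k=4,j=3: c = 90+12 = 102
k=4,j=4: c = 102+16 = 118
k=4,j=5: c = 118+20 = 138
k=4,j=6: c = 138+24 = 162

162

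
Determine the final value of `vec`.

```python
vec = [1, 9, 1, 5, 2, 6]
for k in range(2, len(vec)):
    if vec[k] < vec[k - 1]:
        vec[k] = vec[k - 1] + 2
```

k=2: 1<9, vec[2] = 9+2 = 11 → [1, 9, 11, 5, 2, 6]
k=3: 5<11, vec[3] = 11+2 = 13 → [1, 9, 11, 13, 2, 6]
k=4: 2<13, vec[4] = 13+2 = 15 → [1, 9, 11, 13, 15, 6]
k=5: 6<15, vec[5] = 15+2 = 17 → [1, 9, 11, 13, 15, 17]

[1, 9, 11, 13, 15, 17]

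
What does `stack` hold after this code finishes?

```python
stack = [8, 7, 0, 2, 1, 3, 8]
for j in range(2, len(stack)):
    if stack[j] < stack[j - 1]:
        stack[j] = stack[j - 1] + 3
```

[8, 7, 10, 13, 16, 19, 22]

j=2: 0<7, stack[2] = 7+3 = 10 → [8, 7, 10, 2, 1, 3, 8]
j=3: 2<10, stack[3] = 10+3 = 13 → [8, 7, 10, 13, 1, 3, 8]
j=4: 1<13, stack[4] = 13+3 = 16 → [8, 7, 10, 13, 16, 3, 8]
j=5: 3<16, stack[5] = 16+3 = 19 → [8, 7, 10, 13, 16, 19, 8]
j=6: 8<19, stack[6] = 19+3 = 22 → [8, 7, 10, 13, 16, 19, 22]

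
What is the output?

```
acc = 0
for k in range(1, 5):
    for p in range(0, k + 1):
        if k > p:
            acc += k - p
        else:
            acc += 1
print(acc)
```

k=1,p=0: 1>0, acc = 0+1 = 1
k=1,p=1: not 1>1, acc = 1+1 = 2
k=2,p=0: 2>0, acc = 2+2 = 4
k=2,p=1: 2>1, acc = 4+1 = 5
k=2,p=2: not 2>2, acc = 5+1 = 6
k=3,p=0: 3>0, acc = 6+3 = 9
k=3,p=1: 3>1, acc = 9+2 = 11
k=3,p=2: 3>2, acc = 11+1 = 12
k=3,p=3: not 3>3, acc = 12+1 = 13
k=4,p=0: 4>0, acc = 13+4 = 17
k=4,p=1: 4>1, acc = 17+3 = 20
k=4,p=2: 4>2, acc = 20+2 = 22
k=4,p=3: 4>3, acc = 22+1 = 23
k=4,p=4: not 4>4, acc = 23+1 = 24

24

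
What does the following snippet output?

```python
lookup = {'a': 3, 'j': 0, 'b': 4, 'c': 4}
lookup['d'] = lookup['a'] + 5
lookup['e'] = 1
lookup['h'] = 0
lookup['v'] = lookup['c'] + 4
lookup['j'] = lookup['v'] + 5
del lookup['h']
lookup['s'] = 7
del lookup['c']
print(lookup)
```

{'a': 3, 'j': 13, 'b': 4, 'd': 8, 'e': 1, 'v': 8, 's': 7}

lookup['d'] = lookup['a']+5 = 8 → {'a': 3, 'j': 0, 'b': 4, 'c': 4, 'd': 8}
lookup['e'] = 1 → {'a': 3, 'j': 0, 'b': 4, 'c': 4, 'd': 8, 'e': 1}
lookup['h'] = 0 → {'a': 3, 'j': 0, 'b': 4, 'c': 4, 'd': 8, 'e': 1, 'h': 0}
lookup['v'] = lookup['c']+4 = 8 → {'a': 3, 'j': 0, 'b': 4, 'c': 4, 'd': 8, 'e': 1, 'h': 0, 'v': 8}
lookup['j'] = lookup['v']+5 = 13 → {'a': 3, 'j': 13, 'b': 4, 'c': 4, 'd': 8, 'e': 1, 'h': 0, 'v': 8}
del 'h' → {'a': 3, 'j': 13, 'b': 4, 'c': 4, 'd': 8, 'e': 1, 'v': 8}
lookup['s'] = 7 → {'a': 3, 'j': 13, 'b': 4, 'c': 4, 'd': 8, 'e': 1, 'v': 8, 's': 7}
del 'c' → {'a': 3, 'j': 13, 'b': 4, 'd': 8, 'e': 1, 'v': 8, 's': 7}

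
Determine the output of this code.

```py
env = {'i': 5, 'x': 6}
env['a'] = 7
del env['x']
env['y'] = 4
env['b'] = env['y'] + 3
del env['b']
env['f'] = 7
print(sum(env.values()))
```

env['a'] = 7 → {'i': 5, 'x': 6, 'a': 7}
del 'x' → {'i': 5, 'a': 7}
env['y'] = 4 → {'i': 5, 'a': 7, 'y': 4}
env['b'] = env['y']+3 = 7 → {'i': 5, 'a': 7, 'y': 4, 'b': 7}
del 'b' → {'i': 5, 'a': 7, 'y': 4}
env['f'] = 7 → {'i': 5, 'a': 7, 'y': 4, 'f': 7}
sum of values = 23

23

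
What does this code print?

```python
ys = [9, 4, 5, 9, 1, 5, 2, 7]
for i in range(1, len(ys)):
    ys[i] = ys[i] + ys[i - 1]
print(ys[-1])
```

42

i=1: ys[1] = 4+9 = 13 → [9, 13, 5, 9, 1, 5, 2, 7]
i=2: ys[2] = 5+13 = 18 → [9, 13, 18, 9, 1, 5, 2, 7]
i=3: ys[3] = 9+18 = 27 → [9, 13, 18, 27, 1, 5, 2, 7]
i=4: ys[4] = 1+27 = 28 → [9, 13, 18, 27, 28, 5, 2, 7]
i=5: ys[5] = 5+28 = 33 → [9, 13, 18, 27, 28, 33, 2, 7]
i=6: ys[6] = 2+33 = 35 → [9, 13, 18, 27, 28, 33, 35, 7]
i=7: ys[7] = 7+35 = 42 → [9, 13, 18, 27, 28, 33, 35, 42]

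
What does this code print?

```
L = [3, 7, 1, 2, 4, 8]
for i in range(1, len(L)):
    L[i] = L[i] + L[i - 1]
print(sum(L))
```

i=1: L[1] = 7+3 = 10 → [3, 10, 1, 2, 4, 8]
i=2: L[2] = 1+10 = 11 → [3, 10, 11, 2, 4, 8]
i=3: L[3] = 2+11 = 13 → [3, 10, 11, 13, 4, 8]
i=4: L[4] = 4+13 = 17 → [3, 10, 11, 13, 17, 8]
i=5: L[5] = 8+17 = 25 → [3, 10, 11, 13, 17, 25]
sum = 79

79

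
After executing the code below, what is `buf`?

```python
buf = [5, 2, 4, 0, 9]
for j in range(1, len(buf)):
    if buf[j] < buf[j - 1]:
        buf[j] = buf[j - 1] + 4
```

j=1: 2<5, buf[1] = 5+4 = 9 → [5, 9, 4, 0, 9]
j=2: 4<9, buf[2] = 9+4 = 13 → [5, 9, 13, 0, 9]
j=3: 0<13, buf[3] = 13+4 = 17 → [5, 9, 13, 17, 9]
j=4: 9<17, buf[4] = 17+4 = 21 → [5, 9, 13, 17, 21]

[5, 9, 13, 17, 21]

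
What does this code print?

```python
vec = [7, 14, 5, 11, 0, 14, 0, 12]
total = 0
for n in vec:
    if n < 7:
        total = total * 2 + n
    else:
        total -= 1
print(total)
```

n=7: not <7, total = 0-1 = -1
n=14: not <7, total = (-1)-1 = -2
n=5: <7, total = (-2)*2+5 = 1
n=11: not <7, total = 1-1 = 0
n=0: <7, total = 0*2+0 = 0
n=14: not <7, total = 0-1 = -1
n=0: <7, total = (-1)*2+0 = -2
n=12: not <7, total = (-2)-1 = -3

-3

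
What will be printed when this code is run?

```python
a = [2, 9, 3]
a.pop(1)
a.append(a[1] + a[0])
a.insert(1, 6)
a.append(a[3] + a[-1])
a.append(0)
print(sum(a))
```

26

pop(1) removes 9 → [2, 3]
append a[1]+a[0] = 3+2 = 5 → [2, 3, 5]
insert 6 at 1 → [2, 6, 3, 5]
append a[3]+a[-1] = 5+5 = 10 → [2, 6, 3, 5, 10]
append 0 → [2, 6, 3, 5, 10, 0]
sum = 26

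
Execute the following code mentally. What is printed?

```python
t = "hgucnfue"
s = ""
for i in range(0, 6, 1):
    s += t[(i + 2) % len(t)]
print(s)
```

ucnfue

i=0: add t[2]='u' → 'u'
i=1: add t[3]='c' → 'uc'
i=2: add t[4]='n' → 'ucn'
i=3: add t[5]='f' → 'ucnf'
i=4: add t[6]='u' → 'ucnfu'
i=5: add t[7]='e' → 'ucnfue'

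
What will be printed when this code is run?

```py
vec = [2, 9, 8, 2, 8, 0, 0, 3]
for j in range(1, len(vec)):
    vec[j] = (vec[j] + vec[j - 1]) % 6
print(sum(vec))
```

28

j=1: vec[1] = (9+2)%6 = 5 → [2, 5, 8, 2, 8, 0, 0, 3]
j=2: vec[2] = (8+5)%6 = 1 → [2, 5, 1, 2, 8, 0, 0, 3]
j=3: vec[3] = (2+1)%6 = 3 → [2, 5, 1, 3, 8, 0, 0, 3]
j=4: vec[4] = (8+3)%6 = 5 → [2, 5, 1, 3, 5, 0, 0, 3]
j=5: vec[5] = (0+5)%6 = 5 → [2, 5, 1, 3, 5, 5, 0, 3]
j=6: vec[6] = (0+5)%6 = 5 → [2, 5, 1, 3, 5, 5, 5, 3]
j=7: vec[7] = (3+5)%6 = 2 → [2, 5, 1, 3, 5, 5, 5, 2]
sum = 28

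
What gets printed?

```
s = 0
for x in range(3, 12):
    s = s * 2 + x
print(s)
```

2035

x=3: s = 0*2+3 = 3
x=4: s = 3*2+4 = 10
x=5: s = 10*2+5 = 25
x=6: s = 25*2+6 = 56
x=7: s = 56*2+7 = 119
x=8: s = 119*2+8 = 246
x=9: s = 246*2+9 = 501
x=10: s = 501*2+10 = 1012
x=11: s = 1012*2+11 = 2035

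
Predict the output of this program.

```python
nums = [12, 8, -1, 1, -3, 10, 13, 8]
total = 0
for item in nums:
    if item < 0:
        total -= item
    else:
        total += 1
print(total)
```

item=12: not <0, total = 0+1 = 1
item=8: not <0, total = 1+1 = 2
item=-1: <0, total = 2-(-1) = 3
item=1: not <0, total = 3+1 = 4
item=-3: <0, total = 4-(-3) = 7
item=10: not <0, total = 7+1 = 8
item=13: not <0, total = 8+1 = 9
item=8: not <0, total = 9+1 = 10

10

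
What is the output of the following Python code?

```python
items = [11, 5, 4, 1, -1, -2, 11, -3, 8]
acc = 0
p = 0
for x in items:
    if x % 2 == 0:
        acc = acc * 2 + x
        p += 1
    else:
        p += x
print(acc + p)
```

x=11: not even; p=11
x=5: not even; p=16
x=4: even, acc = 0*2+4 = 4; p=17
x=1: not even; p=18
x=-1: not even; p=17
x=-2: even, acc = 4*2+(-2) = 6; p=18
x=11: not even; p=29
x=-3: not even; p=26
x=8: even, acc = 6*2+8 = 20; p=27
acc+p = 20+27 = 47

47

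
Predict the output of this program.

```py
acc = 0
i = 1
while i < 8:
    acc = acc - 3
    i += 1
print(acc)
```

i=1: acc = 0-3 = -3
i=2: acc = (-3)-3 = -6
i=3: acc = (-6)-3 = -9
i=4: acc = (-9)-3 = -12
i=5: acc = (-12)-3 = -15
i=6: acc = (-15)-3 = -18
i=7: acc = (-18)-3 = -21

-21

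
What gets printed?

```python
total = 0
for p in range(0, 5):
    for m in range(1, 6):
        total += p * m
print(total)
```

150

p=0,m=1: total = 0+0 = 0
p=0,m=2: total = 0+0 = 0
p=0,m=3: total = 0+0 = 0
p=0,m=4: total = 0+0 = 0
p=0,m=5: total = 0+0 = 0
p=1,m=1: total = 0+1 = 1
p=1,m=2: total = 1+2 = 3
p=1,m=3: total = 3+3 = 6
p=1,m=4: total = 6+4 = 10
p=1,m=5: total = 10+5 = 15
p=2,m=1: total = 15+2 = 17
p=2,m=2: total = 17+4 = 21
p=2,m=3: total = 21+6 = 27
p=2,m=4: total = 27+8 = 35
p=2,m=5: total = 35+10 = 45
p=3,m=1: total = 45+3 = 48
p=3,m=2: total = 48+6 = 54
p=3,m=3: total = 54+9 = 63
p=3,m=4: total = 63+12 = 75
p=3,m=5: total = 75+15 = 90
p=4,m=1: total = 90+4 = 94
p=4,m=2: total = 94+8 = 102
p=4,m=3: total = 102+12 = 114
p=4,m=4: total = 114+16 = 130
p=4,m=5: total = 130+20 = 150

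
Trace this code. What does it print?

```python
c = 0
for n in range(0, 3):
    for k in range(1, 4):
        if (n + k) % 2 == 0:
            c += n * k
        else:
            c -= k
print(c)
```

n=0,k=1: odd sum, c = 0-1 = -1
n=0,k=2: even sum, c = (-1)+0 = -1
n=0,k=3: odd sum, c = (-1)-3 = -4
n=1,k=1: even sum, c = (-4)+1 = -3
n=1,k=2: odd sum, c = (-3)-2 = -5
n=1,k=3: even sum, c = (-5)+3 = -2
n=2,k=1: odd sum, c = (-2)-1 = -3
n=2,k=2: even sum, c = (-3)+4 = 1
n=2,k=3: odd sum, c = 1-3 = -2

-2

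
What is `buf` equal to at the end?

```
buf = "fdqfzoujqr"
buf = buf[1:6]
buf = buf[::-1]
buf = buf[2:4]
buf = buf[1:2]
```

'q'

slice [1:6] → 'dqfzo'
reverse → 'ozfqd'
slice [2:4] → 'fq'
slice [1:2] → 'q'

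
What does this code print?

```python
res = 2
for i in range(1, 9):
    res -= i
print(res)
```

-34

i=1: res = 2-1 = 1
i=2: res = 1-2 = -1
i=3: res = (-1)-3 = -4
i=4: res = (-4)-4 = -8
i=5: res = (-8)-5 = -13
i=6: res = (-13)-6 = -19
i=7: res = (-19)-7 = -26
i=8: res = (-26)-8 = -34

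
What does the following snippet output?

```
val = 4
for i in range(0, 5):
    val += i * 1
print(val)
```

14

i=0: val = 4+0*1 = 4
i=1: val = 4+1*1 = 5
i=2: val = 5+2*1 = 7
i=3: val = 7+3*1 = 10
i=4: val = 10+4*1 = 14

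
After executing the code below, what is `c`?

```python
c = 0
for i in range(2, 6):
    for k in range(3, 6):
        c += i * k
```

168

i=2,k=3: c = 0+6 = 6
i=2,k=4: c = 6+8 = 14
i=2,k=5: c = 14+10 = 24
i=3,k=3: c = 24+9 = 33
i=3,k=4: c = 33+12 = 45
i=3,k=5: c = 45+15 = 60
i=4,k=3: c = 60+12 = 72
i=4,k=4: c = 72+16 = 88
i=4,k=5: c = 88+20 = 108
i=5,k=3: c = 108+15 = 123
i=5,k=4: c = 123+20 = 143
i=5,k=5: c = 143+25 = 168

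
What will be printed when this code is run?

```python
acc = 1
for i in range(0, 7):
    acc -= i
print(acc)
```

-20

i=0: acc = 1-0 = 1
i=1: acc = 1-1 = 0
i=2: acc = 0-2 = -2
i=3: acc = (-2)-3 = -5
i=4: acc = (-5)-4 = -9
i=5: acc = (-9)-5 = -14
i=6: acc = (-14)-6 = -20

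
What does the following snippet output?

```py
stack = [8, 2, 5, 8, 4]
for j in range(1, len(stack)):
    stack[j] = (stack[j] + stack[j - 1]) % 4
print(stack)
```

j=1: stack[1] = (2+8)%4 = 2 → [8, 2, 5, 8, 4]
j=2: stack[2] = (5+2)%4 = 3 → [8, 2, 3, 8, 4]
j=3: stack[3] = (8+3)%4 = 3 → [8, 2, 3, 3, 4]
j=4: stack[4] = (4+3)%4 = 3 → [8, 2, 3, 3, 3]

[8, 2, 3, 3, 3]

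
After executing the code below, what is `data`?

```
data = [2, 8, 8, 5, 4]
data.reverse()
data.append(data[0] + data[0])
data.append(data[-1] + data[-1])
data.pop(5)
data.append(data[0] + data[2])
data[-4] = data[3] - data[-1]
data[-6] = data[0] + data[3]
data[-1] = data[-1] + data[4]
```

[4, 0, 8, -4, 2, 16, 14]

reverse → [4, 5, 8, 8, 2]
append data[0]+data[0] = 4+4 = 8 → [4, 5, 8, 8, 2, 8]
append data[-1]+data[-1] = 8+8 = 16 → [4, 5, 8, 8, 2, 8, 16]
pop(5) removes 8 → [4, 5, 8, 8, 2, 16]
append data[0]+data[2] = 4+8 = 12 → [4, 5, 8, 8, 2, 16, 12]
data[-4] = data[3]-data[-1] = 8-12 = -4 → [4, 5, 8, -4, 2, 16, 12]
data[-6] = data[0]+data[3] = 4+(-4) = 0 → [4, 0, 8, -4, 2, 16, 12]
data[-1] = data[-1]+data[4] = 12+2 = 14 → [4, 0, 8, -4, 2, 16, 14]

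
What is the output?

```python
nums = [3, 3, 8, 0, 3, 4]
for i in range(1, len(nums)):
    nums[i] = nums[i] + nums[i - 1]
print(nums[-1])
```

21

i=1: nums[1] = 3+3 = 6 → [3, 6, 8, 0, 3, 4]
i=2: nums[2] = 8+6 = 14 → [3, 6, 14, 0, 3, 4]
i=3: nums[3] = 0+14 = 14 → [3, 6, 14, 14, 3, 4]
i=4: nums[4] = 3+14 = 17 → [3, 6, 14, 14, 17, 4]
i=5: nums[5] = 4+17 = 21 → [3, 6, 14, 14, 17, 21]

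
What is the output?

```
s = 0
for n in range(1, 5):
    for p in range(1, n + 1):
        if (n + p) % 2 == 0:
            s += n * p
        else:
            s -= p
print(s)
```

34

n=1,p=1: even sum, s = 0+1 = 1
n=2,p=1: odd sum, s = 1-1 = 0
n=2,p=2: even sum, s = 0+4 = 4
n=3,p=1: even sum, s = 4+3 = 7
n=3,p=2: odd sum, s = 7-2 = 5
n=3,p=3: even sum, s = 5+9 = 14
n=4,p=1: odd sum, s = 14-1 = 13
n=4,p=2: even sum, s = 13+8 = 21
n=4,p=3: odd sum, s = 21-3 = 18
n=4,p=4: even sum, s = 18+16 = 34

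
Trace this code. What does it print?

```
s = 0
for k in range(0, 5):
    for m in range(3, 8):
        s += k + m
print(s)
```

175

k=0,m=3: s = 0+3 = 3
k=0,m=4: s = 3+4 = 7
k=0,m=5: s = 7+5 = 12
k=0,m=6: s = 12+6 = 18
k=0,m=7: s = 18+7 = 25
k=1,m=3: s = 25+4 = 29
k=1,m=4: s = 29+5 = 34
k=1,m=5: s = 34+6 = 40
k=1,m=6: s = 40+7 = 47
k=1,m=7: s = 47+8 = 55
k=2,m=3: s = 55+5 = 60
k=2,m=4: s = 60+6 = 66
k=2,m=5: s = 66+7 = 73
k=2,m=6: s = 73+8 = 81
k=2,m=7: s = 81+9 = 90
k=3,m=3: s = 90+6 = 96
k=3,m=4: s = 96+7 = 103
k=3,m=5: s = 103+8 = 111
k=3,m=6: s = 111+9 = 120
k=3,m=7: s = 120+10 = 130
k=4,m=3: s = 130+7 = 137
k=4,m=4: s = 137+8 = 145
k=4,m=5: s = 145+9 = 154
k=4,m=6: s = 154+10 = 164
k=4,m=7: s = 164+11 = 175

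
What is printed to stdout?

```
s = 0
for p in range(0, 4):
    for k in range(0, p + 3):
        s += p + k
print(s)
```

66

p=0,k=0: s = 0+0 = 0
p=0,k=1: s = 0+1 = 1
p=0,k=2: s = 1+2 = 3
p=1,k=0: s = 3+1 = 4
p=1,k=1: s = 4+2 = 6
p=1,k=2: s = 6+3 = 9
p=1,k=3: s = 9+4 = 13
p=2,k=0: s = 13+2 = 15
p=2,k=1: s = 15+3 = 18
p=2,k=2: s = 18+4 = 22
p=2,k=3: s = 22+5 = 27
p=2,k=4: s = 27+6 = 33
p=3,k=0: s = 33+3 = 36
p=3,k=1: s = 36+4 = 40
p=3,k=2: s = 40+5 = 45
p=3,k=3: s = 45+6 = 51
p=3,k=4: s = 51+7 = 58
p=3,k=5: s = 58+8 = 66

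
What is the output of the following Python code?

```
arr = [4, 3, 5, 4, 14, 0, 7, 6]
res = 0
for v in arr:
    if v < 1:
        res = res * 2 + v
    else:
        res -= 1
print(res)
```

v=4: not <1, res = 0-1 = -1
v=3: not <1, res = (-1)-1 = -2
v=5: not <1, res = (-2)-1 = -3
v=4: not <1, res = (-3)-1 = -4
v=14: not <1, res = (-4)-1 = -5
v=0: <1, res = (-5)*2+0 = -10
v=7: not <1, res = (-10)-1 = -11
v=6: not <1, res = (-11)-1 = -12

-12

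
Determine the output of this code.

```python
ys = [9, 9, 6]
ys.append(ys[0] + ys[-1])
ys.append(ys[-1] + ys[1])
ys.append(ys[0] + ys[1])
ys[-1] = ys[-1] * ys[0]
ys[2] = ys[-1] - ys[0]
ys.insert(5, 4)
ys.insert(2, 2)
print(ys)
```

[9, 9, 2, 153, 15, 24, 4, 162]

append ys[0]+ys[-1] = 9+6 = 15 → [9, 9, 6, 15]
append ys[-1]+ys[1] = 15+9 = 24 → [9, 9, 6, 15, 24]
append ys[0]+ys[1] = 9+9 = 18 → [9, 9, 6, 15, 24, 18]
ys[-1] = ys[-1]*ys[0] = 18*9 = 162 → [9, 9, 6, 15, 24, 162]
ys[2] = ys[-1]-ys[0] = 162-9 = 153 → [9, 9, 153, 15, 24, 162]
insert 4 at 5 → [9, 9, 153, 15, 24, 4, 162]
insert 2 at 2 → [9, 9, 2, 153, 15, 24, 4, 162]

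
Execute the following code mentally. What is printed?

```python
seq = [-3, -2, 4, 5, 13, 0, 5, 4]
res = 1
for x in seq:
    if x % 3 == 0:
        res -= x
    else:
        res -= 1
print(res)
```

x=-3: %3==0, res = 1-(-3) = 4
x=-2: not %3==0, res = 4-1 = 3
x=4: not %3==0, res = 3-1 = 2
x=5: not %3==0, res = 2-1 = 1
x=13: not %3==0, res = 1-1 = 0
x=0: %3==0, res = 0-0 = 0
x=5: not %3==0, res = 0-1 = -1
x=4: not %3==0, res = (-1)-1 = -2

-2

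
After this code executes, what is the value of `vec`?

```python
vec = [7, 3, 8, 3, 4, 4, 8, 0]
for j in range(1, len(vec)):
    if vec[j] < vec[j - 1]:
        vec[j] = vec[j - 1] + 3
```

[7, 10, 13, 16, 19, 22, 25, 28]

j=1: 3<7, vec[1] = 7+3 = 10 → [7, 10, 8, 3, 4, 4, 8, 0]
j=2: 8<10, vec[2] = 10+3 = 13 → [7, 10, 13, 3, 4, 4, 8, 0]
j=3: 3<13, vec[3] = 13+3 = 16 → [7, 10, 13, 16, 4, 4, 8, 0]
j=4: 4<16, vec[4] = 16+3 = 19 → [7, 10, 13, 16, 19, 4, 8, 0]
j=5: 4<19, vec[5] = 19+3 = 22 → [7, 10, 13, 16, 19, 22, 8, 0]
j=6: 8<22, vec[6] = 22+3 = 25 → [7, 10, 13, 16, 19, 22, 25, 0]
j=7: 0<25, vec[7] = 25+3 = 28 → [7, 10, 13, 16, 19, 22, 25, 28]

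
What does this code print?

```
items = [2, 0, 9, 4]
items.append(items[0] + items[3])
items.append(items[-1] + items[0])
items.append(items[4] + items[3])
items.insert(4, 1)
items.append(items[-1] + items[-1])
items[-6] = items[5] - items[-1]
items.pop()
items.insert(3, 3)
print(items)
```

append items[0]+items[3] = 2+4 = 6 → [2, 0, 9, 4, 6]
append items[-1]+items[0] = 6+2 = 8 → [2, 0, 9, 4, 6, 8]
append items[4]+items[3] = 6+4 = 10 → [2, 0, 9, 4, 6, 8, 10]
insert 1 at 4 → [2, 0, 9, 4, 1, 6, 8, 10]
append items[-1]+items[-1] = 10+10 = 20 → [2, 0, 9, 4, 1, 6, 8, 10, 20]
items[-6] = items[5]-items[-1] = 6-20 = -14 → [2, 0, 9, -14, 1, 6, 8, 10, 20]
pop() removes 20 → [2, 0, 9, -14, 1, 6, 8, 10]
insert 3 at 3 → [2, 0, 9, 3, -14, 1, 6, 8, 10]

[2, 0, 9, 3, -14, 1, 6, 8, 10]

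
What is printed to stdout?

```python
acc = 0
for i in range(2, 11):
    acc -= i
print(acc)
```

i=2: acc = 0-2 = -2
i=3: acc = (-2)-3 = -5
i=4: acc = (-5)-4 = -9
i=5: acc = (-9)-5 = -14
i=6: acc = (-14)-6 = -20
i=7: acc = (-20)-7 = -27
i=8: acc = (-27)-8 = -35
i=9: acc = (-35)-9 = -44
i=10: acc = (-44)-10 = -54

-54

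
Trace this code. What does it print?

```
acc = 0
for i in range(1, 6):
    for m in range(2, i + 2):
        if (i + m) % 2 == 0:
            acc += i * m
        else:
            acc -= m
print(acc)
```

i=1,m=2: odd sum, acc = 0-2 = -2
i=2,m=2: even sum, acc = (-2)+4 = 2
i=2,m=3: odd sum, acc = 2-3 = -1
i=3,m=2: odd sum, acc = (-1)-2 = -3
i=3,m=3: even sum, acc = (-3)+9 = 6
i=3,m=4: odd sum, acc = 6-4 = 2
i=4,m=2: even sum, acc = 2+8 = 10
i=4,m=3: odd sum, acc = 10-3 = 7
i=4,m=4: even sum, acc = 7+16 = 23
i=4,m=5: odd sum, acc = 23-5 = 18
i=5,m=2: odd sum, acc = 18-2 = 16
i=5,m=3: even sum, acc = 16+15 = 31
i=5,m=4: odd sum, acc = 31-4 = 27
i=5,m=5: even sum, acc = 27+25 = 52
i=5,m=6: odd sum, acc = 52-6 = 46

46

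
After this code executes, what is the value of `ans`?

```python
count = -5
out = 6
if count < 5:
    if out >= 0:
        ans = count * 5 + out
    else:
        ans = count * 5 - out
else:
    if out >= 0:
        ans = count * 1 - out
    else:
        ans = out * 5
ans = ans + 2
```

count=-5, out=6
count < 5 is True; out >= 0 is True
→ ans = count * 5 + out = -19
ans = (-19)+2 = -17

-17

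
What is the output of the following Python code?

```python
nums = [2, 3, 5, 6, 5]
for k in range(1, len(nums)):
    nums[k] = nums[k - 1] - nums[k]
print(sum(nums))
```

k=1: nums[1] = 2-3 = -1 → [2, -1, 5, 6, 5]
k=2: nums[2] = (-1)-5 = -6 → [2, -1, -6, 6, 5]
k=3: nums[3] = (-6)-6 = -12 → [2, -1, -6, -12, 5]
k=4: nums[4] = (-12)-5 = -17 → [2, -1, -6, -12, -17]
sum = -34

-34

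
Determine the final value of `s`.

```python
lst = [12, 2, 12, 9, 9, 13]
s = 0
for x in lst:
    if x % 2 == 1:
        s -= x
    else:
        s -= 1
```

x=12: not odd, s = 0-1 = -1
x=2: not odd, s = (-1)-1 = -2
x=12: not odd, s = (-2)-1 = -3
x=9: odd, s = (-3)-9 = -12
x=9: odd, s = (-12)-9 = -21
x=13: odd, s = (-21)-13 = -34

-34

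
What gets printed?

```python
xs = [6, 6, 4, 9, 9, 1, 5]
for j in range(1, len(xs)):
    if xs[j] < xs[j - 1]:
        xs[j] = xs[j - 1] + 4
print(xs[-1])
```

j=1: 6>=6, unchanged → [6, 6, 4, 9, 9, 1, 5]
j=2: 4<6, xs[2] = 6+4 = 10 → [6, 6, 10, 9, 9, 1, 5]
j=3: 9<10, xs[3] = 10+4 = 14 → [6, 6, 10, 14, 9, 1, 5]
j=4: 9<14, xs[4] = 14+4 = 18 → [6, 6, 10, 14, 18, 1, 5]
j=5: 1<18, xs[5] = 18+4 = 22 → [6, 6, 10, 14, 18, 22, 5]
j=6: 5<22, xs[6] = 22+4 = 26 → [6, 6, 10, 14, 18, 22, 26]

26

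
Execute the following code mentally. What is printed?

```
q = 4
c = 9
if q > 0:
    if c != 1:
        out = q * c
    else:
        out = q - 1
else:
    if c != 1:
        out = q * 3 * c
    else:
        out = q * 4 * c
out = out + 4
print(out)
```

40

q=4, c=9
q > 0 is True; c != 1 is True
→ out = q * c = 36
out = 36+4 = 40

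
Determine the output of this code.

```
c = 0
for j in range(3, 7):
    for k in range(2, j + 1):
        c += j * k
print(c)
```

j=3,k=2: c = 0+6 = 6
j=3,k=3: c = 6+9 = 15
j=4,k=2: c = 15+8 = 23
j=4,k=3: c = 23+12 = 35
j=4,k=4: c = 35+16 = 51
j=5,k=2: c = 51+10 = 61
j=5,k=3: c = 61+15 = 76
j=5,k=4: c = 76+20 = 96
j=5,k=5: c = 96+25 = 121
j=6,k=2: c = 121+12 = 133
j=6,k=3: c = 133+18 = 151
j=6,k=4: c = 151+24 = 175
j=6,k=5: c = 175+30 = 205
j=6,k=6: c = 205+36 = 241

241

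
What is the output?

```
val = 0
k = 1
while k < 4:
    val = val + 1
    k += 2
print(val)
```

2

k=1: val = 0+1 = 1
k=3: val = 1+1 = 2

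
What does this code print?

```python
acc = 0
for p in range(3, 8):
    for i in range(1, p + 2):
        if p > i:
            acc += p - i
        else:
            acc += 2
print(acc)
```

p=3,i=1: 3>1, acc = 0+2 = 2
p=3,i=2: 3>2, acc = 2+1 = 3
p=3,i=3: not 3>3, acc = 3+2 = 5
p=3,i=4: not 3>4, acc = 5+2 = 7
p=4,i=1: 4>1, acc = 7+3 = 10
p=4,i=2: 4>2, acc = 10+2 = 12
p=4,i=3: 4>3, acc = 12+1 = 13
p=4,i=4: not 4>4, acc = 13+2 = 15
p=4,i=5: not 4>5, acc = 15+2 = 17
p=5,i=1: 5>1, acc = 17+4 = 21
p=5,i=2: 5>2, acc = 21+3 = 24
p=5,i=3: 5>3, acc = 24+2 = 26
p=5,i=4: 5>4, acc = 26+1 = 27
p=5,i=5: not 5>5, acc = 27+2 = 29
p=5,i=6: not 5>6, acc = 29+2 = 31
p=6,i=1: 6>1, acc = 31+5 = 36
p=6,i=2: 6>2, acc = 36+4 = 40
p=6,i=3: 6>3, acc = 40+3 = 43
p=6,i=4: 6>4, acc = 43+2 = 45
p=6,i=5: 6>5, acc = 45+1 = 46
p=6,i=6: not 6>6, acc = 46+2 = 48
p=6,i=7: not 6>7, acc = 48+2 = 50
p=7,i=1: 7>1, acc = 50+6 = 56
p=7,i=2: 7>2, acc = 56+5 = 61
p=7,i=3: 7>3, acc = 61+4 = 65
p=7,i=4: 7>4, acc = 65+3 = 68
p=7,i=5: 7>5, acc = 68+2 = 70
p=7,i=6: 7>6, acc = 70+1 = 71
p=7,i=7: not 7>7, acc = 71+2 = 73
p=7,i=8: not 7>8, acc = 73+2 = 75

75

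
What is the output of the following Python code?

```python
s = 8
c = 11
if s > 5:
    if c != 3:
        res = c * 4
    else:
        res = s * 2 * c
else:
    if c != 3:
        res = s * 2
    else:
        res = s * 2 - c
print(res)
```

44

s=8, c=11
s > 5 is True; c != 3 is True
→ res = c * 4 = 44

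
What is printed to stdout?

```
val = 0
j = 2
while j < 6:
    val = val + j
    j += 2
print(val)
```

j=2: val = 0+2 = 2
j=4: val = 2+4 = 6

6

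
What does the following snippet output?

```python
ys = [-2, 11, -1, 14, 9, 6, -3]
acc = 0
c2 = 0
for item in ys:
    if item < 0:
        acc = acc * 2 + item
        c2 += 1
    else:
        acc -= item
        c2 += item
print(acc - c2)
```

item=-2: <0, acc = 0*2+(-2) = -2; c2=1
item=11: not <0, acc = (-2)-11 = -13; c2=12
item=-1: <0, acc = (-13)*2+(-1) = -27; c2=13
item=14: not <0, acc = (-27)-14 = -41; c2=27
item=9: not <0, acc = (-41)-9 = -50; c2=36
item=6: not <0, acc = (-50)-6 = -56; c2=42
item=-3: <0, acc = (-56)*2+(-3) = -115; c2=43
acc-c2 = (-115)-43 = -158

-158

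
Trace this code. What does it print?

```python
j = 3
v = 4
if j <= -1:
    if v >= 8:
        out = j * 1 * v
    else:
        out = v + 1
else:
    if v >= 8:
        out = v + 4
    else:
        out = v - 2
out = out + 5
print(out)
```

7

j=3, v=4
j <= -1 is False; v >= 8 is False
→ out = v - 2 = 2
out = 2+5 = 7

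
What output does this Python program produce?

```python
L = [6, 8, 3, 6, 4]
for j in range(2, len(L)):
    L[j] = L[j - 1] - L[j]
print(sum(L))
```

13

j=2: L[2] = 8-3 = 5 → [6, 8, 5, 6, 4]
j=3: L[3] = 5-6 = -1 → [6, 8, 5, -1, 4]
j=4: L[4] = (-1)-4 = -5 → [6, 8, 5, -1, -5]
sum = 13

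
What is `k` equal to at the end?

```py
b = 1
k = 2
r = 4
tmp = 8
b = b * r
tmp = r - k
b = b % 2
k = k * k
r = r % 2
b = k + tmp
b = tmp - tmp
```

4

b = 1*4 = 4
tmp = 4-2 = 2
b = 4%2 = 0
k = 2*2 = 4
r = 4%2 = 0
b = 4+2 = 6
b = 2-2 = 0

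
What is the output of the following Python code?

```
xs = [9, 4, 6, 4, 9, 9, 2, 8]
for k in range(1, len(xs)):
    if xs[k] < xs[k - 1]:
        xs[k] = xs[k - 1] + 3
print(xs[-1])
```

30

k=1: 4<9, xs[1] = 9+3 = 12 → [9, 12, 6, 4, 9, 9, 2, 8]
k=2: 6<12, xs[2] = 12+3 = 15 → [9, 12, 15, 4, 9, 9, 2, 8]
k=3: 4<15, xs[3] = 15+3 = 18 → [9, 12, 15, 18, 9, 9, 2, 8]
k=4: 9<18, xs[4] = 18+3 = 21 → [9, 12, 15, 18, 21, 9, 2, 8]
k=5: 9<21, xs[5] = 21+3 = 24 → [9, 12, 15, 18, 21, 24, 2, 8]
k=6: 2<24, xs[6] = 24+3 = 27 → [9, 12, 15, 18, 21, 24, 27, 8]
k=7: 8<27, xs[7] = 27+3 = 30 → [9, 12, 15, 18, 21, 24, 27, 30]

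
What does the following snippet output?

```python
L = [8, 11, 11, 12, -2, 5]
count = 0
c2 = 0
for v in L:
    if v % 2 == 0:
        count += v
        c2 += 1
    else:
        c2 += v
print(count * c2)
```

v=8: even, count = 0+8 = 8; c2=1
v=11: not even; c2=12
v=11: not even; c2=23
v=12: even, count = 8+12 = 20; c2=24
v=-2: even, count = 20+(-2) = 18; c2=25
v=5: not even; c2=30
count*c2 = 18*30 = 540

540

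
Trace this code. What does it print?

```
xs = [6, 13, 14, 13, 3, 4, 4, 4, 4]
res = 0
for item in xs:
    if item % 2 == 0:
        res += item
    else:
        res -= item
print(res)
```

7

item=6: even, res = 0+6 = 6
item=13: not even, res = 6-13 = -7
item=14: even, res = (-7)+14 = 7
item=13: not even, res = 7-13 = -6
item=3: not even, res = (-6)-3 = -9
item=4: even, res = (-9)+4 = -5
item=4: even, res = (-5)+4 = -1
item=4: even, res = (-1)+4 = 3
item=4: even, res = 3+4 = 7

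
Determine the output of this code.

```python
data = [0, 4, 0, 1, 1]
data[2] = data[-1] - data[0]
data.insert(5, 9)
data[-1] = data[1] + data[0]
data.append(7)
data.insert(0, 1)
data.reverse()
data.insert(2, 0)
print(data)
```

data[2] = data[-1]-data[0] = 1-0 = 1 → [0, 4, 1, 1, 1]
insert 9 at 5 → [0, 4, 1, 1, 1, 9]
data[-1] = data[1]+data[0] = 4+0 = 4 → [0, 4, 1, 1, 1, 4]
append 7 → [0, 4, 1, 1, 1, 4, 7]
insert 1 at 0 → [1, 0, 4, 1, 1, 1, 4, 7]
reverse → [7, 4, 1, 1, 1, 4, 0, 1]
insert 0 at 2 → [7, 4, 0, 1, 1, 1, 4, 0, 1]

[7, 4, 0, 1, 1, 1, 4, 0, 1]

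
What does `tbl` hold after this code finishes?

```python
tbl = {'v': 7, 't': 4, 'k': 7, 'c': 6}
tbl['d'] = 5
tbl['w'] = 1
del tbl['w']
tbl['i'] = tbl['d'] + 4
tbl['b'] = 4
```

tbl['d'] = 5 → {'v': 7, 't': 4, 'k': 7, 'c': 6, 'd': 5}
tbl['w'] = 1 → {'v': 7, 't': 4, 'k': 7, 'c': 6, 'd': 5, 'w': 1}
del 'w' → {'v': 7, 't': 4, 'k': 7, 'c': 6, 'd': 5}
tbl['i'] = tbl['d']+4 = 9 → {'v': 7, 't': 4, 'k': 7, 'c': 6, 'd': 5, 'i': 9}
tbl['b'] = 4 → {'v': 7, 't': 4, 'k': 7, 'c': 6, 'd': 5, 'i': 9, 'b': 4}

{'v': 7, 't': 4, 'k': 7, 'c': 6, 'd': 5, 'i': 9, 'b': 4}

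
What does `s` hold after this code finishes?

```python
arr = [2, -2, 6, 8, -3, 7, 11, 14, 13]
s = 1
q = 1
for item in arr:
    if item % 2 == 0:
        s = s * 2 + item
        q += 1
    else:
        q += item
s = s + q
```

item=2: even, s = 1*2+2 = 4; q=2
item=-2: even, s = 4*2+(-2) = 6; q=3
item=6: even, s = 6*2+6 = 18; q=4
item=8: even, s = 18*2+8 = 44; q=5
item=-3: not even; q=2
item=7: not even; q=9
item=11: not even; q=20
item=14: even, s = 44*2+14 = 102; q=21
item=13: not even; q=34
s+q = 102+34 = 136

136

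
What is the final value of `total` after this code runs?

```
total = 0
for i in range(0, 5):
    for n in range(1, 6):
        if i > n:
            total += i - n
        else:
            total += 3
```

67

i=0,n=1: not 0>1, total = 0+3 = 3
i=0,n=2: not 0>2, total = 3+3 = 6
i=0,n=3: not 0>3, total = 6+3 = 9
i=0,n=4: not 0>4, total = 9+3 = 12
i=0,n=5: not 0>5, total = 12+3 = 15
i=1,n=1: not 1>1, total = 15+3 = 18
i=1,n=2: not 1>2, total = 18+3 = 21
i=1,n=3: not 1>3, total = 21+3 = 24
i=1,n=4: not 1>4, total = 24+3 = 27
i=1,n=5: not 1>5, total = 27+3 = 30
i=2,n=1: 2>1, total = 30+1 = 31
i=2,n=2: not 2>2, total = 31+3 = 34
i=2,n=3: not 2>3, total = 34+3 = 37
i=2,n=4: not 2>4, total = 37+3 = 40
i=2,n=5: not 2>5, total = 40+3 = 43
i=3,n=1: 3>1, total = 43+2 = 45
i=3,n=2: 3>2, total = 45+1 = 46
i=3,n=3: not 3>3, total = 46+3 = 49
i=3,n=4: not 3>4, total = 49+3 = 52
i=3,n=5: not 3>5, total = 52+3 = 55
i=4,n=1: 4>1, total = 55+3 = 58
i=4,n=2: 4>2, total = 58+2 = 60
i=4,n=3: 4>3, total = 60+1 = 61
i=4,n=4: not 4>4, total = 61+3 = 64
i=4,n=5: not 4>5, total = 64+3 = 67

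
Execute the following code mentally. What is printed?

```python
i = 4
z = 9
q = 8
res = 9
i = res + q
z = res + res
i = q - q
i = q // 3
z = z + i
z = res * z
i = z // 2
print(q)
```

8

i = 9+8 = 17
z = 9+9 = 18
i = 8-8 = 0
i = 8//3 = 2
z = 18+2 = 20
z = 9*20 = 180
i = 180//2 = 90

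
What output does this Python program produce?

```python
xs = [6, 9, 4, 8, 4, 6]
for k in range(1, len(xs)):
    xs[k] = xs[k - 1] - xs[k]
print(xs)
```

[6, -3, -7, -15, -19, -25]

k=1: xs[1] = 6-9 = -3 → [6, -3, 4, 8, 4, 6]
k=2: xs[2] = (-3)-4 = -7 → [6, -3, -7, 8, 4, 6]
k=3: xs[3] = (-7)-8 = -15 → [6, -3, -7, -15, 4, 6]
k=4: xs[4] = (-15)-4 = -19 → [6, -3, -7, -15, -19, 6]
k=5: xs[5] = (-19)-6 = -25 → [6, -3, -7, -15, -19, -25]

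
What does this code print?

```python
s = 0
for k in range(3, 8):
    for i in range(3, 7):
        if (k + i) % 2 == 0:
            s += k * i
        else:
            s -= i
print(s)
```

174

k=3,i=3: even sum, s = 0+9 = 9
k=3,i=4: odd sum, s = 9-4 = 5
k=3,i=5: even sum, s = 5+15 = 20
k=3,i=6: odd sum, s = 20-6 = 14
k=4,i=3: odd sum, s = 14-3 = 11
k=4,i=4: even sum, s = 11+16 = 27
k=4,i=5: odd sum, s = 27-5 = 22
k=4,i=6: even sum, s = 22+24 = 46
k=5,i=3: even sum, s = 46+15 = 61
k=5,i=4: odd sum, s = 61-4 = 57
k=5,i=5: even sum, s = 57+25 = 82
k=5,i=6: odd sum, s = 82-6 = 76
k=6,i=3: odd sum, s = 76-3 = 73
k=6,i=4: even sum, s = 73+24 = 97
k=6,i=5: odd sum, s = 97-5 = 92
k=6,i=6: even sum, s = 92+36 = 128
k=7,i=3: even sum, s = 128+21 = 149
k=7,i=4: odd sum, s = 149-4 = 145
k=7,i=5: even sum, s = 145+35 = 180
k=7,i=6: odd sum, s = 180-6 = 174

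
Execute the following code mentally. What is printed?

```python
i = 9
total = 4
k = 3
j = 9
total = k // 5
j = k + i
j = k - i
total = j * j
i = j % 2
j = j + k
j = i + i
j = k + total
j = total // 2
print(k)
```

total = 3//5 = 0
j = 3+9 = 12
j = 3-9 = -6
total = (-6)*(-6) = 36
i = (-6)%2 = 0
j = (-6)+3 = -3
j = 0+0 = 0
j = 3+36 = 39
j = 36//2 = 18

3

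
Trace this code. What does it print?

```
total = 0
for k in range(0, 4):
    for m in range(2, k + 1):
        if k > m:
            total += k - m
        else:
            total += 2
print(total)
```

5

k=2,m=2: not 2>2, total = 0+2 = 2
k=3,m=2: 3>2, total = 2+1 = 3
k=3,m=3: not 3>3, total = 3+2 = 5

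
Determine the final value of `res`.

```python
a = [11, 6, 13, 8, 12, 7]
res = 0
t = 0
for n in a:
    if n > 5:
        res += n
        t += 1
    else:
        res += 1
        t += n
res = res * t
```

342

n=11: >5, res = 0+11 = 11; t=1
n=6: >5, res = 11+6 = 17; t=2
n=13: >5, res = 17+13 = 30; t=3
n=8: >5, res = 30+8 = 38; t=4
n=12: >5, res = 38+12 = 50; t=5
n=7: >5, res = 50+7 = 57; t=6
res*t = 57*6 = 342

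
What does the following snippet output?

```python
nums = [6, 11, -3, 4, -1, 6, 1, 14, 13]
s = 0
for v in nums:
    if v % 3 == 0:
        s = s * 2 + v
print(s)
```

v=6: %3==0, s = 0*2+6 = 6
v=11: not %3==0
v=-3: %3==0, s = 6*2+(-3) = 9
v=4: not %3==0
v=-1: not %3==0
v=6: %3==0, s = 9*2+6 = 24
v=1: not %3==0
v=14: not %3==0
v=13: not %3==0

24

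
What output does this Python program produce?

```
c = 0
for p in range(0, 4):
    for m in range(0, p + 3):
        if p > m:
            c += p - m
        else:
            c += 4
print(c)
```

58

p=0,m=0: not 0>0, c = 0+4 = 4
p=0,m=1: not 0>1, c = 4+4 = 8
p=0,m=2: not 0>2, c = 8+4 = 12
p=1,m=0: 1>0, c = 12+1 = 13
p=1,m=1: not 1>1, c = 13+4 = 17
p=1,m=2: not 1>2, c = 17+4 = 21
p=1,m=3: not 1>3, c = 21+4 = 25
p=2,m=0: 2>0, c = 25+2 = 27
p=2,m=1: 2>1, c = 27+1 = 28
p=2,m=2: not 2>2, c = 28+4 = 32
p=2,m=3: not 2>3, c = 32+4 = 36
p=2,m=4: not 2>4, c = 36+4 = 40
p=3,m=0: 3>0, c = 40+3 = 43
p=3,m=1: 3>1, c = 43+2 = 45
p=3,m=2: 3>2, c = 45+1 = 46
p=3,m=3: not 3>3, c = 46+4 = 50
p=3,m=4: not 3>4, c = 50+4 = 54
p=3,m=5: not 3>5, c = 54+4 = 58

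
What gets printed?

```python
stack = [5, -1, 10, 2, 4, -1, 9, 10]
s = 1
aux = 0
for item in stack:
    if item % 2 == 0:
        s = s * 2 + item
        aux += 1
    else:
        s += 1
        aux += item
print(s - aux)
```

item=5: not even, s = 1+1 = 2; aux=5
item=-1: not even, s = 2+1 = 3; aux=4
item=10: even, s = 3*2+10 = 16; aux=5
item=2: even, s = 16*2+2 = 34; aux=6
item=4: even, s = 34*2+4 = 72; aux=7
item=-1: not even, s = 72+1 = 73; aux=6
item=9: not even, s = 73+1 = 74; aux=15
item=10: even, s = 74*2+10 = 158; aux=16
s-aux = 158-16 = 142

142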